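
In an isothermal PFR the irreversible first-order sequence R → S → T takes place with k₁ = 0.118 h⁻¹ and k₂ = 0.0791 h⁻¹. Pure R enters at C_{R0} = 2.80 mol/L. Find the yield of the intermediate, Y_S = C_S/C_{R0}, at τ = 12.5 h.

For first-order series with pure R initially, C_S(τ) = k₁C_{R0}/(k₂−k₁)·(e^(−k₁τ) − e^(−k₂τ)).
e^(−k₁τ) = e^(−0.118×12.5) = e^(−1.475) = 0.2288; e^(−k₂τ) = e^(−0.9888) = 0.3720.
C_S = 0.118×2.80/(0.0791−0.118) × (0.2288−0.3720) = (-8.494)×(-0.1433) = 1.217 mol/L.
Y_S = C_S/C_{R0} = 1.217/2.80 = 0.435.

0.435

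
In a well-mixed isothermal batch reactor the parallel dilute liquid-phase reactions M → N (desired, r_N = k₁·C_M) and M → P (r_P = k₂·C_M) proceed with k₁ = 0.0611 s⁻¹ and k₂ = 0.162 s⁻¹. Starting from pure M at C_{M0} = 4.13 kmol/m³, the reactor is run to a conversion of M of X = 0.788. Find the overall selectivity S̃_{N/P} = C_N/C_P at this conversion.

0.377

C_M = C_{M0}(1−X) = 0.8756 kmol/m³.
Both paths are first order in M, so the instantaneous fraction to N is constant: dC_N/d(−C_M) = k₁/(k₁+k₂) = 0.2739.
C_N = 0.2739·(C_{M0}−C_M) = 0.2739×3.254 = 0.891 kmol/m³.
C_P = (C_{M0}−C_M)−C_N = 2.363 kmol/m³; S̃_{N/P} = 0.8913/2.363 = 0.377.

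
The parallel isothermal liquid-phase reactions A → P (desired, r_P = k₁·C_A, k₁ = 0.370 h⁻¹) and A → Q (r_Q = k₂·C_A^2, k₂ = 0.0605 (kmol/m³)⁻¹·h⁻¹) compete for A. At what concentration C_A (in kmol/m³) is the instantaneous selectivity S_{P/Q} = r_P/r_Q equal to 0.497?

12.3 kmol/m³

S_{P/Q} = (k₁/k₂)·C_A⁻¹ ⇒ C_A = (S·k₂/k₁)^(-1).
= (0.497×0.0605/0.370)^(-1) = (0.08127)^(-1) = 12.3 kmol/m³.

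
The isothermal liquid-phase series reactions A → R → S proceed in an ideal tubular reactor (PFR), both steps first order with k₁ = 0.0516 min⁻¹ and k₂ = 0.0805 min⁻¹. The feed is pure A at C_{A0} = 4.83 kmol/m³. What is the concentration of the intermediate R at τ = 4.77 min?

0.868 kmol/m³

For first-order series with pure A initially, C_R(τ) = k₁C_{A0}/(k₂−k₁)·(e^(−k₁τ) − e^(−k₂τ)).
e^(−k₁τ) = e^(−0.0516×4.77) = e^(−0.2461) = 0.7818; e^(−k₂τ) = e^(−0.3840) = 0.6811.
C_R = 0.0516×4.83/(0.0805−0.0516) × (0.7818−0.6811) = 8.624×0.1007 = 0.8682 kmol/m³.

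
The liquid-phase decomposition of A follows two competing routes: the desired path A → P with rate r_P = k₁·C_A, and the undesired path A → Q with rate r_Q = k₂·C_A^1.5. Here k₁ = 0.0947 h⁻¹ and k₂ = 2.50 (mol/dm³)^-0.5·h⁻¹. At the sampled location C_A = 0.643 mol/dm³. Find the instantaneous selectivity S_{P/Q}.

S_{P/Q} = r_P/r_Q = (k₁·C_A)/(k₂·C_A^1.5) = (k₁/k₂)·C_A^-0.5.
= (0.0947×0.6430) / (2.50×0.6430^1.5) = 0.06089/1.289 = 0.0472.
The undesired path is higher order in A, so low C_A (CSTR or dilute feed) favours P.

0.0472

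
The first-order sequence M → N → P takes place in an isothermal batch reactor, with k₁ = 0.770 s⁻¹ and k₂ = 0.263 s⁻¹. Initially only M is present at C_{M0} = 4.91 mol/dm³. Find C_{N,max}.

For a first-order series the maximum intermediate yield is C_{N,max}/C_{M0} = (k₁/k₂)^[k₂/(k₂−k₁)].
= (0.770/0.263)^(0.263/(0.263−0.770)) = (2.928)^(-0.5187) = 0.5728.
C_{N,max} = 0.5728×4.91 = 2.81 mol/dm³.

2.81 mol/dm³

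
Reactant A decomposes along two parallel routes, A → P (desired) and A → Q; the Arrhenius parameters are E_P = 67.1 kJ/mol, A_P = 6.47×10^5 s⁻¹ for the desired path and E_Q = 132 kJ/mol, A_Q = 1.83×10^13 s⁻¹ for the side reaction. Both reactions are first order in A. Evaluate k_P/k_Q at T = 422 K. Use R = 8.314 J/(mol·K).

3.82

k_P/k_Q = (A_P/A_Q)·exp[−(E_P−E_Q)/(RT)] = (A_P/A_Q)·exp[(E_Q−E_P)/(RT)].
(E_Q−E_P)/(RT) = (132−67.1)×10³/(8.314×422) = 64900/3509 = 18.50.
k_P/k_Q = (6.47×10^5/1.83×10^13)·exp(18.50) = 3.536×10^-8 × 1.080×10^8 = 3.82.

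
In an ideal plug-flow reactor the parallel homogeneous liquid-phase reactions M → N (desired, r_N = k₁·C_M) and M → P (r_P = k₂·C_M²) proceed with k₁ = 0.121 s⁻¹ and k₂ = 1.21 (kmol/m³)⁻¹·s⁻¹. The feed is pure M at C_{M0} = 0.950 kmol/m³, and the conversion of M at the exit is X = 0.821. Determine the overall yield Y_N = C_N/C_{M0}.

C_M = C_{M0}(1−X) = 0.1701 kmol/m³.
Along a PFR/batch, dC_N/dC_M = −r_N/(r_N+r_P) = −k₁/(k₁+k₂·C_M).
Integrating from C_{M0} to C_M: C_N = (0.121/1.21)·ln[(0.121+1.21·0.950)/(0.121+1.21·0.170)] = 0.1000·ln(1.270/0.3268) = 0.1358 kmol/m³.
Y_N = C_N/C_{M0} = 0.1358/0.950 = 0.143.

0.143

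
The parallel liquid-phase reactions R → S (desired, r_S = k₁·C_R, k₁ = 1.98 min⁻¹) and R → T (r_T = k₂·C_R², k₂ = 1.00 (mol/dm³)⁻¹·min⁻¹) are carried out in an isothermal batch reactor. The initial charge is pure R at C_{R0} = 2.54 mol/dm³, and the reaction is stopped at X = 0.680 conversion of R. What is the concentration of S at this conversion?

C_R = C_{R0}(1−X) = 0.8128 mol/dm³.
Along a PFR/batch, dC_S/dC_R = −r_S/(r_S+r_T) = −k₁/(k₁+k₂·C_R).
Integrating from C_{R0} to C_R: C_S = (1.98/1.00)·ln[(1.98+1.00·2.54)/(1.98+1.00·0.813)] = 1.980·ln(4.520/2.793) = 0.9533 mol/dm³.

0.953 mol/dm³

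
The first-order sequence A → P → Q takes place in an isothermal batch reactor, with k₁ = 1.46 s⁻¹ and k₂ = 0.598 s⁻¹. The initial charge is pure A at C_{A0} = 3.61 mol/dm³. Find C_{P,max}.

Evaluating C_P at t_opt = ln(k₂/k₁)/(k₂−k₁) gives C_{P,max}/C_{A0} = (k₁/k₂)^[k₂/(k₂−k₁)].
= (1.46/0.598)^(0.598/(0.598−1.46)) = (2.441)^(-0.6937) = 0.5384.
C_{P,max} = 0.5384×3.61 = 1.94 mol/dm³.

1.94 mol/dm³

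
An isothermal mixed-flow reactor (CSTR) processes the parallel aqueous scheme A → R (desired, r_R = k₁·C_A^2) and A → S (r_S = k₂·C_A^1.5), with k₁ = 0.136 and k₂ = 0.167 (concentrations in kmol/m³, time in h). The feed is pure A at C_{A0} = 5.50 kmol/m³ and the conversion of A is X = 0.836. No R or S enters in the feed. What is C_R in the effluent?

Exit C_A = C_{A0}(1−X) = 5.50×0.164 = 0.9020 kmol/m³.
A CSTR operates uniformly at the exit composition, giving r_R = 0.1107 and r_S = 0.1431 (each k·C_A^n at C_A = 0.9020).
Fraction of consumed A going to R: r_R/(r_R+r_S) = 0.4361.
C_R = 0.4361·C_{A0}·X = 0.4361×5.50×0.836 = 2.01 kmol/m³.

2.01 kmol/m³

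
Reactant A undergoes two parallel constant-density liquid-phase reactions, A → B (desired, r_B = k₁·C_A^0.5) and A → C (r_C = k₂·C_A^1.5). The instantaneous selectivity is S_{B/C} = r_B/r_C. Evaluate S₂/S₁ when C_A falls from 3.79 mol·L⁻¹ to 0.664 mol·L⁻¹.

5.71

S_{B/C} = (k₁/k₂)·C_A⁻¹, so S₂/S₁ = (C_{A,2}/C_{A,1})⁻¹.
= 3.79/0.664 = 5.71.
Selectivity toward B rises as C_A falls — low-concentration operation is favoured.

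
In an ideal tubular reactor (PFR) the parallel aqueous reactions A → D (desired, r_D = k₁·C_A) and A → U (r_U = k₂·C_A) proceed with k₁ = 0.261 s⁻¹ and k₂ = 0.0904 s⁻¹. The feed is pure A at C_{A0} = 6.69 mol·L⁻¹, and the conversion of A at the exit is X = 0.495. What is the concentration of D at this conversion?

2.46 mol·L⁻¹

C_A = C_{A0}(1−X) = 3.378 mol·L⁻¹.
Both paths are first order in A, so the instantaneous fraction to D is constant: dC_D/d(−C_A) = k₁/(k₁+k₂) = 0.7427.
C_D = 0.7427·(C_{A0}−C_A) = 0.7427×3.312 = 2.46 mol·L⁻¹.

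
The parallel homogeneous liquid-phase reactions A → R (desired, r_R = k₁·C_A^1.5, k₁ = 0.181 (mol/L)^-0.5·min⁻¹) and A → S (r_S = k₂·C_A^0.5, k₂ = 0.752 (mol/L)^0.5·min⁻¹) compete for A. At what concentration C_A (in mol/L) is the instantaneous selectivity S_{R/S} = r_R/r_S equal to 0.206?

S_{R/S} = (k₁/k₂)·C_A ⇒ C_A = S·k₂/k₁.
= 0.206×0.752/0.181 = 0.856 mol/L.

0.856 mol/L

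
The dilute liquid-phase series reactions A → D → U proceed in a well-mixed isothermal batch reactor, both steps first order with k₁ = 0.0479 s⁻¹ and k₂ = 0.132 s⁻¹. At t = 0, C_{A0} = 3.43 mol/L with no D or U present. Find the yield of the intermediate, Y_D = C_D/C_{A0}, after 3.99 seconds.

0.134

The intermediate concentration in a first-order A→B→C sequence is C_D = k₁C_{A0}(e^(−k₁t) − e^(−k₂t))/(k₂−k₁).
e^(−k₁t) = e^(−0.0479×3.99) = e^(−0.1911) = 0.8260; e^(−k₂t) = e^(−0.5267) = 0.5906.
C_D = 0.0479×3.43/(0.132−0.0479) × (0.8260−0.5906) = 1.954×0.2355 = 0.4600 mol/L.
Y_D = C_D/C_{A0} = 0.4600/3.43 = 0.134.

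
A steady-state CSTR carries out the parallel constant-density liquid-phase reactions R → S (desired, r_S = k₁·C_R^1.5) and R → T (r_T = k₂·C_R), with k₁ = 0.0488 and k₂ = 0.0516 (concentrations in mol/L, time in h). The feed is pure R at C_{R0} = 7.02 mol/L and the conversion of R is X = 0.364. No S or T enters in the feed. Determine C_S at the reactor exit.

Exit C_R = C_{R0}(1−X) = 7.02×0.636 = 4.465 mol/L.
In a CSTR the entire volume is at exit conditions, so r_S = 0.0488×4.465^1.5 = 0.4604 and r_T = 0.0516×4.465 = 0.2304.
Fraction of consumed R going to S: r_S/(r_S+r_T) = 0.6665.
C_S = 0.6665·C_{R0}·X = 0.6665×7.02×0.364 = 1.70 mol/L.

1.70 mol/L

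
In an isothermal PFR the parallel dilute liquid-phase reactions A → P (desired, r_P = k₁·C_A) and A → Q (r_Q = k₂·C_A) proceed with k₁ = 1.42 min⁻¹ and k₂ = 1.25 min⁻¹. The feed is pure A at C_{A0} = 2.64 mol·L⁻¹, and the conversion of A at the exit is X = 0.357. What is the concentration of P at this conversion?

0.501 mol·L⁻¹

C_A = C_{A0}(1−X) = 1.698 mol·L⁻¹.
Both paths are first order in A, so the instantaneous fraction to P is constant: dC_P/d(−C_A) = k₁/(k₁+k₂) = 0.5318.
C_P = 0.5318·(C_{A0}−C_A) = 0.5318×0.9425 = 0.501 mol·L⁻¹.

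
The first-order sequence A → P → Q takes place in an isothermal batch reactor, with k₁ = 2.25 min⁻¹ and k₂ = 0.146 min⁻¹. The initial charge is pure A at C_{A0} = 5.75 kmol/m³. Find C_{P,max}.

4.76 kmol/m³

At the optimum, C_{P,max}/C_{A0} = (k₁/k₂)^[k₂/(k₂−k₁)].
= (2.25/0.146)^(0.146/(0.146−2.25)) = (15.41)^(-0.06939) = 0.8271.
C_{P,max} = 0.8271×5.75 = 4.76 kmol/m³.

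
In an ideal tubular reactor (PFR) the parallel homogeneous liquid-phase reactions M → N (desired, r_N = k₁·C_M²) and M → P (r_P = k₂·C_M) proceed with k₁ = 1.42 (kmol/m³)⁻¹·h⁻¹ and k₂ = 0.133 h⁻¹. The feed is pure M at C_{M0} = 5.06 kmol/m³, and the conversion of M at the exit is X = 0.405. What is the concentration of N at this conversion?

C_M = C_{M0}(1−X) = 3.011 kmol/m³.
Along a PFR/batch, dC_P/dC_M = −r_P/(r_N+r_P) = −k₂/(k₂+k₁·C_M).
Integrating from C_{M0} to C_M: C_P = (0.133/1.42)·ln[(0.133+1.42·5.06)/(0.133+1.42·3.01)] = 0.09366·ln(7.318/4.408) = 0.04748 kmol/m³.
Then C_N = (C_{M0}−C_M) − C_P = 2.049 − 0.04748 = 2.002 kmol/m³.

2.00 kmol/m³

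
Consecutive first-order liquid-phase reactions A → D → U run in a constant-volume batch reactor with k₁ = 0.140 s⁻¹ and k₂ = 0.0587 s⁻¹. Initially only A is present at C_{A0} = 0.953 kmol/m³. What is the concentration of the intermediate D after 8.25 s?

0.494 kmol/m³

The intermediate concentration in a first-order A→B→C sequence is C_D = k₁C_{A0}(e^(−k₁t) − e^(−k₂t))/(k₂−k₁).
e^(−k₁t) = e^(−0.140×8.25) = e^(−1.155) = 0.3151; e^(−k₂t) = e^(−0.4843) = 0.6161.
C_D = 0.140×0.953/(0.0587−0.140) × (0.3151−0.6161) = (-1.641)×(-0.3011) = 0.4941 kmol/m³.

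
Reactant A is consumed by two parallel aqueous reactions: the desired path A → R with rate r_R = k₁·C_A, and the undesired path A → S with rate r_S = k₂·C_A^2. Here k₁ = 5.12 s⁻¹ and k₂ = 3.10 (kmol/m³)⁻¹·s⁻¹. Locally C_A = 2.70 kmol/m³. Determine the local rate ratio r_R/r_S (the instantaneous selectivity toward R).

0.612

S_{R/S} = r_R/r_S = (k₁·C_A)/(k₂·C_A^2) = (k₁/k₂)·C_A⁻¹.
= (5.12×2.700) / (3.10×2.700^2) = 13.82/22.60 = 0.612.
The undesired path is higher order in A, so low C_A (CSTR or dilute feed) favours R.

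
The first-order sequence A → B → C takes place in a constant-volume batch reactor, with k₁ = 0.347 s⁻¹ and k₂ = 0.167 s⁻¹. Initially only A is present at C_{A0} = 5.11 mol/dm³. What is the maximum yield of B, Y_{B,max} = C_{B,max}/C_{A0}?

0.507

For a first-order series the maximum intermediate yield is C_{B,max}/C_{A0} = (k₁/k₂)^[k₂/(k₂−k₁)].
= (0.347/0.167)^(0.167/(0.167−0.347)) = (2.078)^(-0.9278) = 0.5074.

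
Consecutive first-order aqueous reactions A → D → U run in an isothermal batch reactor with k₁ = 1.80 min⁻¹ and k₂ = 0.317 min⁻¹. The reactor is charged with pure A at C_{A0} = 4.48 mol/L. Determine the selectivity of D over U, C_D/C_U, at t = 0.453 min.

Solving the coupled first-order balances gives C_D(t) = [k₁/(k₂−k₁)]·C_{A0}·(e^(−k₁t) − e^(−k₂t)).
e^(−k₁t) = e^(−1.80×0.453) = e^(−0.8154) = 0.4425; e^(−k₂t) = e^(−0.1436) = 0.8662.
C_D = 1.80×4.48/(0.317−1.80) × (0.4425−0.8662) = (-5.438)×(-0.4238) = 2.304 mol/L.
C_A = C_{A0}e^(−k₁t) = 1.982 mol/L, so C_U = C_{A0}−C_A−C_D = 0.1935 mol/L; C_D/C_U = 11.9.

11.9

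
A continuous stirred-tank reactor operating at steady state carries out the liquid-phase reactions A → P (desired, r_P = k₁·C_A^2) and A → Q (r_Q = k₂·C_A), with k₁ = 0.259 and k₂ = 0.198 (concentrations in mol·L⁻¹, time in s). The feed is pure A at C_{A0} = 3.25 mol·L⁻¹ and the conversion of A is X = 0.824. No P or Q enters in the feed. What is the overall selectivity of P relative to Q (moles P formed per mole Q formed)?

0.748

Exit C_A = C_{A0}(1−X) = 3.25×0.176 = 0.5720 mol·L⁻¹.
Rates in a CSTR are evaluated at the outlet concentration: r_P = 0.259×0.5720^2 = 0.08474, r_Q = 0.198×0.5720 = 0.1133.
Overall selectivity = C_P/C_Q = r_Pτ/(r_Qτ) = r_P/r_Q = 0.748.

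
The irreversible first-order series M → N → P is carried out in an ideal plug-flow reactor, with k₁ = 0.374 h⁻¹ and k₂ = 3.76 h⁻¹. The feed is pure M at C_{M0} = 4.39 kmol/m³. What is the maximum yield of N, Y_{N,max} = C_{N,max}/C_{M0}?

0.0771

Evaluating C_N at τ_opt = ln(k₂/k₁)/(k₂−k₁) gives C_{N,max}/C_{M0} = (k₁/k₂)^[k₂/(k₂−k₁)].
= (0.374/3.76)^(3.76/(3.76−0.374)) = (0.09947)^(1.110) = 0.07709.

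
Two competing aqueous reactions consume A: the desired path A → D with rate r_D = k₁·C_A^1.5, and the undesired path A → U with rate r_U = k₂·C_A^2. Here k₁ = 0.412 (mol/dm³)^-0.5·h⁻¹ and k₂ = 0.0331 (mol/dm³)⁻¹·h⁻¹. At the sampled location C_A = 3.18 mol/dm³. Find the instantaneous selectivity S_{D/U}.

S_{D/U} = r_D/r_U = (k₁·C_A^1.5)/(k₂·C_A^2) = (k₁/k₂)·C_A^-0.5.
= (0.412×3.180^1.5) / (0.0331×3.180^2) = 2.336/0.3347 = 6.98.
The undesired path is higher order in A, so low C_A (CSTR or dilute feed) favours D.

6.98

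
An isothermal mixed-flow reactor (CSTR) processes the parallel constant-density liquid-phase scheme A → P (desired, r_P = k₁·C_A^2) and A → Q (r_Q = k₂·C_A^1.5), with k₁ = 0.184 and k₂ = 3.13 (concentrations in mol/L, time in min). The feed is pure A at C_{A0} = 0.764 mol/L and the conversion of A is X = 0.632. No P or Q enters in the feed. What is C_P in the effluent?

0.0146 mol/L

Exit C_A = C_{A0}(1−X) = 0.764×0.368 = 0.2812 mol/L.
In a CSTR the entire volume is at exit conditions, so r_P = 0.184×0.2812^2 = 0.01454 and r_Q = 3.13×0.2812^1.5 = 0.4666.
Fraction of consumed A going to P: r_P/(r_P+r_Q) = 0.03023.
C_P = 0.03023·C_{A0}·X = 0.03023×0.764×0.632 = 0.0146 mol/L.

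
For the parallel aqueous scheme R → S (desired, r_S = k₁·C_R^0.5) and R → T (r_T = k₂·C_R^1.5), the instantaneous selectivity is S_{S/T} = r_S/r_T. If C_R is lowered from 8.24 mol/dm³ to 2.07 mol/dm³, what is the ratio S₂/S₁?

3.98

S_{S/T} = (k₁/k₂)·C_R⁻¹, so S₂/S₁ = (C_{R,2}/C_{R,1})⁻¹.
= 8.24/2.07 = 3.98.
Selectivity toward S rises as C_R falls — low-concentration operation is favoured.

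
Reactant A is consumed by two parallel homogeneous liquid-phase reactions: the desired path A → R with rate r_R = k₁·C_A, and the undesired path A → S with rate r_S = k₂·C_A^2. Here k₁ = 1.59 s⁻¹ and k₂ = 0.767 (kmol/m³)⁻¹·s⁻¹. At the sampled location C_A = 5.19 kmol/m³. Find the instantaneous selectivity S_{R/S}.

0.399

S_{R/S} = r_R/r_S = (k₁·C_A)/(k₂·C_A^2) = (k₁/k₂)·C_A⁻¹.
= (1.59×5.190) / (0.767×5.190^2) = 8.252/20.66 = 0.399.
The undesired path is higher order in A, so low C_A (CSTR or dilute feed) favours R.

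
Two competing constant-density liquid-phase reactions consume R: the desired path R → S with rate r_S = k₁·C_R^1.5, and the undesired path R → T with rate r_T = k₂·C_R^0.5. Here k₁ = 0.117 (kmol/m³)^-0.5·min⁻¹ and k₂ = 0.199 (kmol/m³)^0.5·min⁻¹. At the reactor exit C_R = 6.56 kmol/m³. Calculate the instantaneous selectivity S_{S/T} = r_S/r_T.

S_{S/T} = r_S/r_T = (k₁·C_R^1.5)/(k₂·C_R^0.5) = (k₁/k₂)·C_R.
= (0.117×6.560^1.5) / (0.199×6.560^0.5) = 1.966/0.5097 = 3.86.

3.86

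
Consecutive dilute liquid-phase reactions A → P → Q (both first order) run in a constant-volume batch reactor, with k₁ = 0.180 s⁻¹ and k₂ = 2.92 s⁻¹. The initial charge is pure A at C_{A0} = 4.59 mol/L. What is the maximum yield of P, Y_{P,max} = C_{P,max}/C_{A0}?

0.0513

For a first-order series the maximum intermediate yield is C_{P,max}/C_{A0} = (k₁/k₂)^[k₂/(k₂−k₁)].
= (0.180/2.92)^(2.92/(2.92−0.180)) = (0.06164)^(1.066) = 0.05133.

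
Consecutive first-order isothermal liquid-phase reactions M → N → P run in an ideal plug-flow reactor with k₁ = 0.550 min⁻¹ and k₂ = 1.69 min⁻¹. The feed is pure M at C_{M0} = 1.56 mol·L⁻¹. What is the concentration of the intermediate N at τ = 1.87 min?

Solving the coupled first-order balances gives C_N(τ) = [k₁/(k₂−k₁)]·C_{M0}·(e^(−k₁τ) − e^(−k₂τ)).
e^(−k₁τ) = e^(−0.550×1.87) = e^(−1.029) = 0.3575; e^(−k₂τ) = e^(−3.160) = 0.04241.
C_N = 0.550×1.56/(1.69−0.550) × (0.3575−0.04241) = 0.7526×0.3151 = 0.2372 mol·L⁻¹.

0.237 mol·L⁻¹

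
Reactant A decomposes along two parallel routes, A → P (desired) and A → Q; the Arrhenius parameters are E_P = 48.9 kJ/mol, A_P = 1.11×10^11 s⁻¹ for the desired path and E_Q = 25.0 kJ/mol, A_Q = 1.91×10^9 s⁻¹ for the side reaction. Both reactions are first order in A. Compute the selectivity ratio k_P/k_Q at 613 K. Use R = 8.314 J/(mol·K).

k_P/k_Q = (A_P/A_Q)·exp[−(E_P−E_Q)/(RT)] = (A_P/A_Q)·exp[(E_Q−E_P)/(RT)].
(E_Q−E_P)/(RT) = (25.0−48.9)×10³/(8.314×613) = -23900/5096 = -4.690.
k_P/k_Q = (1.11×10^11/1.91×10^9)·exp(-4.690) = 58.12 × 0.009191 = 0.534.
Since E_P > E_Q, raising the temperature improves selectivity toward P.

0.534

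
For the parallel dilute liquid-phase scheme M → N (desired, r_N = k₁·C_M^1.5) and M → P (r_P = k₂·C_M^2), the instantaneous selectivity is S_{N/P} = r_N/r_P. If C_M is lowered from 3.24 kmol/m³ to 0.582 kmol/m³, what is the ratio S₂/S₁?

2.36

S_{N/P} = (k₁/k₂)·C_M^-0.5, so S₂/S₁ = (C_{M,2}/C_{M,1})^-0.5.
= (0.582/3.24)^(-0.5) = (0.1796)^(-0.5) = 2.36.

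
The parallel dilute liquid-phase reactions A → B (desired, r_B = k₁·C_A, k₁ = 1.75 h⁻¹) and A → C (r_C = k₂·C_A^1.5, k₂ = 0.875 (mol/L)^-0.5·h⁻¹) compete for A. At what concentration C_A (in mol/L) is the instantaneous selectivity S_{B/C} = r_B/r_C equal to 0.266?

S_{B/C} = (k₁/k₂)·C_A^-0.5 ⇒ C_A = (S·k₂/k₁)^(-2).
= (0.266×0.875/1.75)^(-2) = (0.1330)^(-2) = 56.5 mol/L.

56.5 mol/L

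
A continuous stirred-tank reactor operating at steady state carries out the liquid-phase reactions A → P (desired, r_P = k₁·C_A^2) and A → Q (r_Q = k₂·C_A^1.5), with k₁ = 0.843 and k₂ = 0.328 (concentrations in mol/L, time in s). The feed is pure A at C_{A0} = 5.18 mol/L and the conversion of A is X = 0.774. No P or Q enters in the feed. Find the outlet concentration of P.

2.95 mol/L

Exit C_A = C_{A0}(1−X) = 5.18×0.226 = 1.171 mol/L.
In a CSTR the entire volume is at exit conditions, so r_P = 0.843×1.171^2 = 1.155 and r_Q = 0.328×1.171^1.5 = 0.4155.
Fraction of consumed A going to P: r_P/(r_P+r_Q) = 0.7355.
C_P = 0.7355·C_{A0}·X = 0.7355×5.18×0.774 = 2.95 mol/L.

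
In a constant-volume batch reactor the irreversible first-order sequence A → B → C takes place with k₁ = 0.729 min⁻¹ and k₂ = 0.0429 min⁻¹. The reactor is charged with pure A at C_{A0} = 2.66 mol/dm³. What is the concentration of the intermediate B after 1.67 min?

1.79 mol/dm³

For first-order series with pure A initially, C_B(t) = k₁C_{A0}/(k₂−k₁)·(e^(−k₁t) − e^(−k₂t)).
e^(−k₁t) = e^(−0.729×1.67) = e^(−1.217) = 0.2960; e^(−k₂t) = e^(−0.07164) = 0.9309.
C_B = 0.729×2.66/(0.0429−0.729) × (0.2960−0.9309) = (-2.826)×(-0.6349) = 1.794 mol/dm³.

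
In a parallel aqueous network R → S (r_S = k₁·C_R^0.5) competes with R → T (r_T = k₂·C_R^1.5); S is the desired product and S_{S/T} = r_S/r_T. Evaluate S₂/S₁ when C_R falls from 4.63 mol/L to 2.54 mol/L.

1.82

S_{S/T} = (k₁/k₂)·C_R⁻¹, so S₂/S₁ = (C_{R,2}/C_{R,1})⁻¹.
= 4.63/2.54 = 1.82.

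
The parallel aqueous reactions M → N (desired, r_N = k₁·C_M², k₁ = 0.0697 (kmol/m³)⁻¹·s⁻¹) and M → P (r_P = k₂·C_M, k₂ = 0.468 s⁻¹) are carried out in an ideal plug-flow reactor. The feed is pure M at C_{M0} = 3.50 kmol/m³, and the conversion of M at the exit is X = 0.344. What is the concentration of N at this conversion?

0.362 kmol/m³

C_M = C_{M0}(1−X) = 2.296 kmol/m³.
Along a PFR/batch, dC_P/dC_M = −r_P/(r_N+r_P) = −k₂/(k₂+k₁·C_M).
Integrating from C_{M0} to C_M: C_P = (0.468/0.0697)·ln[(0.468+0.0697·3.50)/(0.468+0.0697·2.30)] = 6.714·ln(0.7120/0.6280) = 0.8421 kmol/m³.
Then C_N = (C_{M0}−C_M) − C_P = 1.204 − 0.8421 = 0.3619 kmol/m³.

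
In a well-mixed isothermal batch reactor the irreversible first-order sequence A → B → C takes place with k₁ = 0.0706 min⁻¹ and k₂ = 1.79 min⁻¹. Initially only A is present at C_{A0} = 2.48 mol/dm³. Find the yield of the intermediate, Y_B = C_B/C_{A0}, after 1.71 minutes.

0.0345

For first-order series with pure A initially, C_B(t) = k₁C_{A0}/(k₂−k₁)·(e^(−k₁t) − e^(−k₂t)).
e^(−k₁t) = e^(−0.0706×1.71) = e^(−0.1207) = 0.8863; e^(−k₂t) = e^(−3.061) = 0.04685.
C_B = 0.0706×2.48/(1.79−0.0706) × (0.8863−0.04685) = 0.1018×0.8394 = 0.08548 mol/dm³.
Y_B = C_B/C_{A0} = 0.08548/2.48 = 0.0345.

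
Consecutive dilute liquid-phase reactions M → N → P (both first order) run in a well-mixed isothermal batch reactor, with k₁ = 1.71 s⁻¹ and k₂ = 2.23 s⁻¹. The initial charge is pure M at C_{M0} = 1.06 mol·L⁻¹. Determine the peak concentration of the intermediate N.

Evaluating C_N at t_opt = ln(k₂/k₁)/(k₂−k₁) gives C_{N,max}/C_{M0} = (k₁/k₂)^[k₂/(k₂−k₁)].
= (1.71/2.23)^(2.23/(2.23−1.71)) = (0.7668)^(4.288) = 0.3203.
C_{N,max} = 0.3203×1.06 = 0.339 mol·L⁻¹.

0.339 mol·L⁻¹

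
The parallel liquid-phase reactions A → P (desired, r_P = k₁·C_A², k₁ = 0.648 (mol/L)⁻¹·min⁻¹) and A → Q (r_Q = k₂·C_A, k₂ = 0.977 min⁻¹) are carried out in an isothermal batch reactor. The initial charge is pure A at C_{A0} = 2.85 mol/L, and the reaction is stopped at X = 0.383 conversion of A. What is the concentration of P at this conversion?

C_A = C_{A0}(1−X) = 1.758 mol/L.
Along a PFR/batch, dC_Q/dC_A = −r_Q/(r_P+r_Q) = −k₂/(k₂+k₁·C_A).
Integrating from C_{A0} to C_A: C_Q = (0.977/0.648)·ln[(0.977+0.648·2.85)/(0.977+0.648·1.76)] = 1.508·ln(2.824/2.116) = 0.4347 mol/L.
Then C_P = (C_{A0}−C_A) − C_Q = 1.092 − 0.4347 = 0.6568 mol/L.

0.657 mol/L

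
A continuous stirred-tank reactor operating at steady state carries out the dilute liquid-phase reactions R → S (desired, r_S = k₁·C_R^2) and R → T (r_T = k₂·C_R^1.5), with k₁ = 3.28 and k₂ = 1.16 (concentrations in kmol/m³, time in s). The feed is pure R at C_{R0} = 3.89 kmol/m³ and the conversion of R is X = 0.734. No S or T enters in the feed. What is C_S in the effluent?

Exit C_R = C_{R0}(1−X) = 3.89×0.266 = 1.035 kmol/m³.
Rates in a CSTR are evaluated at the outlet concentration: r_S = 3.28×1.035^2 = 3.512, r_T = 1.16×1.035^1.5 = 1.221.
Fraction of consumed R going to S: r_S/(r_S+r_T) = 0.7420.
C_S = 0.7420·C_{R0}·X = 0.7420×3.89×0.734 = 2.12 kmol/m³.

2.12 kmol/m³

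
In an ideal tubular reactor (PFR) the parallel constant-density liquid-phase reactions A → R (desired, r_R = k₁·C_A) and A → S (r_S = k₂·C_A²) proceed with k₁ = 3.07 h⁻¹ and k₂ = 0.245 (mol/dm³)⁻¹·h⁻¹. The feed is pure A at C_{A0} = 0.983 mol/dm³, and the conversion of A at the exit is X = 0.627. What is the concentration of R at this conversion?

C_A = C_{A0}(1−X) = 0.3667 mol/dm³.
Along a PFR/batch, dC_R/dC_A = −r_R/(r_R+r_S) = −k₁/(k₁+k₂·C_A).
Integrating from C_{A0} to C_A: C_R = (3.07/0.245)·ln[(3.07+0.245·0.983)/(3.07+0.245·0.367)] = 12.53·ln(3.311/3.160) = 0.5850 mol/dm³.

0.585 mol/dm³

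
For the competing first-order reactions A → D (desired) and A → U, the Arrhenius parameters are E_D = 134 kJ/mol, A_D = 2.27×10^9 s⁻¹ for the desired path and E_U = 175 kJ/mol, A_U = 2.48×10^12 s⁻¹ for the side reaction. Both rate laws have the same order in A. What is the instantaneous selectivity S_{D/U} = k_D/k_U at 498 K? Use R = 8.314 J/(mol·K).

Since both paths have the same order in A, the concentration cancels and S_{D/U} = k_D/k_U = (A_D/A_U)·exp[(E_U−E_D)/(RT)].
(E_U−E_D)/(RT) = (175−134)×10³/(8.314×498) = 41000/4140 = 9.902.
k_D/k_U = (2.27×10^9/2.48×10^12)·exp(9.902) = 9.153×10^-4 × 19980 = 18.3.

18.3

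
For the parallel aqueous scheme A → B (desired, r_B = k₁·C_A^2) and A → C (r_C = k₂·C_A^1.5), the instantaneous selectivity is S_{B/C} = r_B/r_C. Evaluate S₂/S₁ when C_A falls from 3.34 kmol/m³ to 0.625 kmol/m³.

S_{B/C} = (k₁/k₂)·C_A^0.5, so S₂/S₁ = (C_{A,2}/C_{A,1})^0.5.
= (0.625/3.34)^0.5 = (0.1871)^0.5 = 0.433.

0.433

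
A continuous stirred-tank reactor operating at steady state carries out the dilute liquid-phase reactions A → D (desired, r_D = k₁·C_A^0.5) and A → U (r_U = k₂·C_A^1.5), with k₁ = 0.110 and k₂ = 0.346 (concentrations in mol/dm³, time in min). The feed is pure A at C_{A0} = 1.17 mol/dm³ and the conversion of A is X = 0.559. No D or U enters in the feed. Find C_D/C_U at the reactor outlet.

Exit C_A = C_{A0}(1−X) = 1.17×0.441 = 0.5160 mol/dm³.
A CSTR operates uniformly at the exit composition, giving r_D = 0.07901 and r_U = 0.1282 (each k·C_A^n at C_A = 0.5160).
Overall selectivity = C_D/C_U = r_Dτ/(r_Uτ) = r_D/r_U = 0.616.

0.616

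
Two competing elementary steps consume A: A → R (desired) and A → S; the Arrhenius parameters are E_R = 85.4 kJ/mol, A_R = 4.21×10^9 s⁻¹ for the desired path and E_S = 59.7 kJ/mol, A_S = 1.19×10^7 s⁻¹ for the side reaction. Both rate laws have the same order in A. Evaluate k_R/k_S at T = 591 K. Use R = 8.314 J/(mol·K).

1.89

k_R/k_S = (A_R/A_S)·exp[−(E_R−E_S)/(RT)] = (A_R/A_S)·exp[(E_S−E_R)/(RT)].
(E_S−E_R)/(RT) = (59.7−85.4)×10³/(8.314×591) = -25700/4914 = -5.230.
k_R/k_S = (4.21×10^9/1.19×10^7)·exp(-5.230) = 353.8 × 0.005351 = 1.89.
Since E_R > E_S, raising the temperature improves selectivity toward R.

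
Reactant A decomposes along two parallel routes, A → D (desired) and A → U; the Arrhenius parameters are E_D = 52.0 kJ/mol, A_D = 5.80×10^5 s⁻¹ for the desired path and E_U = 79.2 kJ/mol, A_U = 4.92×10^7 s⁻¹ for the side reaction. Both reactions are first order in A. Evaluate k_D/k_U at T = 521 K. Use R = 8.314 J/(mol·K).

Since both paths have the same order in A, the concentration cancels and S_{D/U} = k_D/k_U = (A_D/A_U)·exp[(E_U−E_D)/(RT)].
(E_U−E_D)/(RT) = (79.2−52.0)×10³/(8.314×521) = 27200/4332 = 6.279.
k_D/k_U = (5.80×10^5/4.92×10^7)·exp(6.279) = 0.01179 × 533.5 = 6.29.
Since E_D < E_U, lowering the temperature improves selectivity toward D.

6.29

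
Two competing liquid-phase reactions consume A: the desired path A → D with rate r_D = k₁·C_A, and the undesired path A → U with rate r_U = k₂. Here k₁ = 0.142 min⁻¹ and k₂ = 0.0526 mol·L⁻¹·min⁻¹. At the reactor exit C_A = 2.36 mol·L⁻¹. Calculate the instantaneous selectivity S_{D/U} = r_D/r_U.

6.37

S_{D/U} = r_D/r_U = (k₁·C_A)/(k₂) = (k₁/k₂)·C_A.
= (0.142×2.360) / (0.0526) = 0.3351/0.05260 = 6.37.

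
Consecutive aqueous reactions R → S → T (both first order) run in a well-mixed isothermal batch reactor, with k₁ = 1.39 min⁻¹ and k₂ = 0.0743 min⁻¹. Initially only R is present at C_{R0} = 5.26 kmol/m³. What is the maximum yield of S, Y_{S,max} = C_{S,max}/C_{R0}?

0.848

At the optimum, C_{S,max}/C_{R0} = (k₁/k₂)^[k₂/(k₂−k₁)].
= (1.39/0.0743)^(0.0743/(0.0743−1.39)) = (18.71)^(-0.05647) = 0.8476.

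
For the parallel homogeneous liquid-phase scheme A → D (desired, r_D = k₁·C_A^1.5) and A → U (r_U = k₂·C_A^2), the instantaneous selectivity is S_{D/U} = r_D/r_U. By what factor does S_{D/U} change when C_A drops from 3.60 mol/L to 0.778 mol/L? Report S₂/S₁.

S_{D/U} = (k₁/k₂)·C_A^-0.5, so S₂/S₁ = (C_{A,2}/C_{A,1})^-0.5.
= (0.778/3.60)^(-0.5) = (0.2161)^(-0.5) = 2.15.
Selectivity toward D rises as C_A falls — low-concentration operation is favoured.

2.15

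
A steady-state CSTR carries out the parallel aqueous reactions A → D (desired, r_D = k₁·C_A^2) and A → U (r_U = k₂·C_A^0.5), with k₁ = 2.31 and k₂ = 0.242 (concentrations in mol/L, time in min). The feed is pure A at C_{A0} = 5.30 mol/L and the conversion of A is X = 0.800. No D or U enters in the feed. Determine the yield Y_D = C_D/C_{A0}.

0.730

Exit C_A = C_{A0}(1−X) = 5.30×0.200 = 1.060 mol/L.
In a CSTR the entire volume is at exit conditions, so r_D = 2.31×1.060^2 = 2.596 and r_U = 0.242×1.060^0.5 = 0.2492.
Fraction of consumed A going to D: r_D/(r_D+r_U) = 0.9124.
C_D = 0.9124·C_{A0}·X = 0.9124×5.30×0.800 = 3.87 mol/L; Y_D = C_D/C_{A0} = 0.730.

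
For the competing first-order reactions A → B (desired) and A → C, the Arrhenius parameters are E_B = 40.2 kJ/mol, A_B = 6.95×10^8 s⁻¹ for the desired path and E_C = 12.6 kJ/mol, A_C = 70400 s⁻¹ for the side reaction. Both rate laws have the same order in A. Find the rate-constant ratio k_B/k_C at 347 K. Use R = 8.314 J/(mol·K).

0.691

With equal orders, S_{B/C} = k_B/k_C = (A_B/A_C)·exp[(E_C−E_B)/(RT)].
(E_C−E_B)/(RT) = (12.6−40.2)×10³/(8.314×347) = -27600/2885 = -9.567.
k_B/k_C = (6.95×10^8/70400)·exp(-9.567) = 9872 × 7.001×10^-5 = 0.691.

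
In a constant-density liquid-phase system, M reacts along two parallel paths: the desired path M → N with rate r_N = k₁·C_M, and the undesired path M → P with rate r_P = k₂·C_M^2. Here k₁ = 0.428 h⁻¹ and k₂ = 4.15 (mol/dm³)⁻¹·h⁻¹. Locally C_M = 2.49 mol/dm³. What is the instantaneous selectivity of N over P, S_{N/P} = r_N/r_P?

S_{N/P} = r_N/r_P = (k₁·C_M)/(k₂·C_M^2) = (k₁/k₂)·C_M⁻¹.
= (0.428×2.490) / (4.15×2.490^2) = 1.066/25.73 = 0.0414.
The undesired path is higher order in M, so low C_M (CSTR or dilute feed) favours N.

0.0414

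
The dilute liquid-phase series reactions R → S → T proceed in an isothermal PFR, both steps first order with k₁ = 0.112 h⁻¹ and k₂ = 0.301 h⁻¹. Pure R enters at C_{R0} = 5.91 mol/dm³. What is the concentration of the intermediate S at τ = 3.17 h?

Solving the coupled first-order balances gives C_S(τ) = [k₁/(k₂−k₁)]·C_{R0}·(e^(−k₁τ) − e^(−k₂τ)).
e^(−k₁τ) = e^(−0.112×3.17) = e^(−0.3550) = 0.7011; e^(−k₂τ) = e^(−0.9542) = 0.3851.
C_S = 0.112×5.91/(0.301−0.112) × (0.7011−0.3851) = 3.502×0.3160 = 1.107 mol/dm³.

1.11 mol/dm³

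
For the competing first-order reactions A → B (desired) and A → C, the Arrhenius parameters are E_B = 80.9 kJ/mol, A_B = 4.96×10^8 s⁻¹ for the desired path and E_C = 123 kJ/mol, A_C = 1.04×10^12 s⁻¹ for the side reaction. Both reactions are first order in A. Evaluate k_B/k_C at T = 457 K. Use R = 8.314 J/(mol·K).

30.9

k_B/k_C = (A_B/A_C)·exp[−(E_B−E_C)/(RT)] = (A_B/A_C)·exp[(E_C−E_B)/(RT)].
(E_C−E_B)/(RT) = (123−80.9)×10³/(8.314×457) = 42100/3799 = 11.08.
k_B/k_C = (4.96×10^8/1.04×10^12)·exp(11.08) = 4.769×10^-4 × 64888 = 30.9.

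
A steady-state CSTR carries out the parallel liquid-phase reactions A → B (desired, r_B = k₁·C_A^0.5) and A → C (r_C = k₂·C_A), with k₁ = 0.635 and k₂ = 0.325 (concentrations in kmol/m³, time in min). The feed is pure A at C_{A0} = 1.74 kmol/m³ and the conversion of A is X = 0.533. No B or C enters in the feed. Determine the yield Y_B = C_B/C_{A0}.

Exit C_A = C_{A0}(1−X) = 1.74×0.467 = 0.8126 kmol/m³.
Rates in a CSTR are evaluated at the outlet concentration: r_B = 0.635×0.8126^0.5 = 0.5724, r_C = 0.325×0.8126 = 0.2641.
Fraction of consumed A going to B: r_B/(r_B+r_C) = 0.6843.
C_B = 0.6843·C_{A0}·X = 0.6843×1.74×0.533 = 0.635 kmol/m³; Y_B = C_B/C_{A0} = 0.365.

0.365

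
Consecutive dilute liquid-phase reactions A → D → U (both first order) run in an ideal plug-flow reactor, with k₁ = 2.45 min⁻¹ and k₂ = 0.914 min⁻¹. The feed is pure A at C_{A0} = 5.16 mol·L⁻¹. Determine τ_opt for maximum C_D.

The intermediate peaks when r₁ = r₂, i.e. k₁e^(−k₁τ) = k₂e^(−k₂τ), giving τ_opt = ln(k₂/k₁)/(k₂−k₁).
= ln(0.914/2.45)/(0.914−2.45) = ln(0.3731)/-1.536 = -0.9860/-1.536 = 0.642 min.

0.642 min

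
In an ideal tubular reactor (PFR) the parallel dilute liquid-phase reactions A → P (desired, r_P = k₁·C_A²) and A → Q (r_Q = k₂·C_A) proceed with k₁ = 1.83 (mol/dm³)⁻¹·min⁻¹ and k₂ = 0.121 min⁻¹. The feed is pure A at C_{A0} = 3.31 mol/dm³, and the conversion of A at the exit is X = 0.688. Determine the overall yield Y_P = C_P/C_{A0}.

0.666

C_A = C_{A0}(1−X) = 1.033 mol/dm³.
Along a PFR/batch, dC_Q/dC_A = −r_Q/(r_P+r_Q) = −k₂/(k₂+k₁·C_A).
Integrating from C_{A0} to C_A: C_Q = (0.121/1.83)·ln[(0.121+1.83·3.31)/(0.121+1.83·1.03)] = 0.06612·ln(6.178/2.011) = 0.07422 mol/dm³.
Then C_P = (C_{A0}−C_A) − C_Q = 2.277 − 0.07422 = 2.203 mol/dm³.
Y_P = C_P/C_{A0} = 2.203/3.31 = 0.666.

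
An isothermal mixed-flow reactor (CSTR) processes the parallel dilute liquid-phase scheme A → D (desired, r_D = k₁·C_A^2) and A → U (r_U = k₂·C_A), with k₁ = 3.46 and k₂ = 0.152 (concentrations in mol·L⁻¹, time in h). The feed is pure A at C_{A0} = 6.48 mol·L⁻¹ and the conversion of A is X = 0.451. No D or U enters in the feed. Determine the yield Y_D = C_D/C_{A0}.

0.445

Exit C_A = C_{A0}(1−X) = 6.48×0.549 = 3.558 mol·L⁻¹.
A CSTR operates uniformly at the exit composition, giving r_D = 43.79 and r_U = 0.5407 (each k·C_A^n at C_A = 3.558).
Fraction of consumed A going to D: r_D/(r_D+r_U) = 0.9878.
C_D = 0.9878·C_{A0}·X = 0.9878×6.48×0.451 = 2.89 mol·L⁻¹; Y_D = C_D/C_{A0} = 0.445.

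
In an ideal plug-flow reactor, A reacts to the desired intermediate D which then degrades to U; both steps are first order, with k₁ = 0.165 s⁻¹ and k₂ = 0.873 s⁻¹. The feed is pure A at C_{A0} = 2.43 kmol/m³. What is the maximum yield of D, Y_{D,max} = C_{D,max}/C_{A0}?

Evaluating C_D at τ_opt = ln(k₂/k₁)/(k₂−k₁) gives C_{D,max}/C_{A0} = (k₁/k₂)^[k₂/(k₂−k₁)].
= (0.165/0.873)^(0.873/(0.873−0.165)) = (0.1890)^(1.233) = 0.1282.

0.128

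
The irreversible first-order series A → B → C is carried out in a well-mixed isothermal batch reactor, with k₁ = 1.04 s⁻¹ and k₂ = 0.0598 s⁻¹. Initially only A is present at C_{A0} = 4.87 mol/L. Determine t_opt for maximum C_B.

Setting dC_B/dt = 0 gives t_opt = ln(k₂/k₁)/(k₂−k₁).
= ln(0.0598/1.04)/(0.0598−1.04) = ln(0.05750)/-0.9802 = -2.856/-0.9802 = 2.91 s.

2.91 s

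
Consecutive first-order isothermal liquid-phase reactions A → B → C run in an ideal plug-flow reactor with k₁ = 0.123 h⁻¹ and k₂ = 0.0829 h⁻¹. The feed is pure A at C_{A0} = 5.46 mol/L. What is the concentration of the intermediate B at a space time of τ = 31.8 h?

0.864 mol/L

Solving the coupled first-order balances gives C_B(τ) = [k₁/(k₂−k₁)]·C_{A0}·(e^(−k₁τ) − e^(−k₂τ)).
e^(−k₁τ) = e^(−0.123×31.8) = e^(−3.911) = 0.02001; e^(−k₂τ) = e^(−2.636) = 0.07163.
C_B = 0.123×5.46/(0.0829−0.123) × (0.02001−0.07163) = (-16.75)×(-0.05162) = 0.8645 mol/L.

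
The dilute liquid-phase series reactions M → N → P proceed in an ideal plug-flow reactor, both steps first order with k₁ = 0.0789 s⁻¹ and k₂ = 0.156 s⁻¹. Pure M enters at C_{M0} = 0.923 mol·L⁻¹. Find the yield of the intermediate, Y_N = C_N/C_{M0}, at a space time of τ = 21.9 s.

The intermediate concentration in a first-order A→B→C sequence is C_N = k₁C_{M0}(e^(−k₁τ) − e^(−k₂τ))/(k₂−k₁).
e^(−k₁τ) = e^(−0.0789×21.9) = e^(−1.728) = 0.1777; e^(−k₂τ) = e^(−3.416) = 0.03283.
C_N = 0.0789×0.923/(0.156−0.0789) × (0.1777−0.03283) = 0.9445×0.1448 = 0.1368 mol·L⁻¹.
Y_N = C_N/C_{M0} = 0.1368/0.923 = 0.148.

0.148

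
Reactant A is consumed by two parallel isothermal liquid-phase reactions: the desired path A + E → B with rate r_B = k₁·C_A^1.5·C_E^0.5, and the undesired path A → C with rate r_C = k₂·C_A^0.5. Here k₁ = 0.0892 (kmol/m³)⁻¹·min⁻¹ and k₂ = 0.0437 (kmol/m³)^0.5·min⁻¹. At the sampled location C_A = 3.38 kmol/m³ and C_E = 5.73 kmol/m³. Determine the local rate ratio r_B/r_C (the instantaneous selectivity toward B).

16.5

S_{B/C} = r_B/r_C = (k₁·C_A^1.5·C_E^0.5)/(k₂·C_A^0.5) = (k₁/k₂)·C_A·C_E^0.5.
= (0.0892×3.380^1.5×5.730^0.5) / (0.0437×3.380^0.5) = 1.327/0.08034 = 16.5.
Since the desired path is higher order in A, keeping C_A high (PFR or concentrated feed) favours B.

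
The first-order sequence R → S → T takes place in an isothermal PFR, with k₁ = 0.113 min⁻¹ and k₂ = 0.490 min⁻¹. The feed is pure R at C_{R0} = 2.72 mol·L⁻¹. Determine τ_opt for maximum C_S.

For first-order series the maximum of C_S occurs at τ_opt = ln(k₂/k₁)/(k₂−k₁).
= ln(0.490/0.113)/(0.490−0.113) = ln(4.336)/0.3770 = 1.467/0.3770 = 3.89 min.

3.89 min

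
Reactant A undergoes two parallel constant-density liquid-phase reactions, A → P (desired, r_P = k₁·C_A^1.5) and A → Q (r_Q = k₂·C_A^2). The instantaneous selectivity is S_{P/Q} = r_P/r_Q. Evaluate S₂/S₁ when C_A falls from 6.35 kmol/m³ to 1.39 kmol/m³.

S_{P/Q} = (k₁/k₂)·C_A^-0.5, so S₂/S₁ = (C_{A,2}/C_{A,1})^-0.5.
= (1.39/6.35)^(-0.5) = (0.2189)^(-0.5) = 2.14.
Selectivity toward P rises as C_A falls — low-concentration operation is favoured.

2.14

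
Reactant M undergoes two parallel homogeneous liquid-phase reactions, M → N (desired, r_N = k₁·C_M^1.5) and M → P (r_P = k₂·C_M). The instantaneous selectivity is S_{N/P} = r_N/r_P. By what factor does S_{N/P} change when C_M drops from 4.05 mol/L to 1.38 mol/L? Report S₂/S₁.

S_{N/P} = (k₁/k₂)·C_M^0.5, so S₂/S₁ = (C_{M,2}/C_{M,1})^0.5.
= (1.38/4.05)^0.5 = (0.3407)^0.5 = 0.584.
Selectivity toward N falls as C_M falls — high-concentration operation is favoured.

0.584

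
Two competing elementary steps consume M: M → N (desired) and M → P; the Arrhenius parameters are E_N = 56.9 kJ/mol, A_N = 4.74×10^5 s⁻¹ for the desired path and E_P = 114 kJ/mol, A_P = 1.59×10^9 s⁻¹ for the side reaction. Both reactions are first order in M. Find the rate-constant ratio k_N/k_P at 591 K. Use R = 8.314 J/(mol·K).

33.2

With equal orders, S_{N/P} = k_N/k_P = (A_N/A_P)·exp[(E_P−E_N)/(RT)].
(E_P−E_N)/(RT) = (114−56.9)×10³/(8.314×591) = 57100/4914 = 11.62.
k_N/k_P = (4.74×10^5/1.59×10^9)·exp(11.62) = 2.981×10^-4 × 1.114×10^5 = 33.2.
Since E_N < E_P, lowering the temperature improves selectivity toward N.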